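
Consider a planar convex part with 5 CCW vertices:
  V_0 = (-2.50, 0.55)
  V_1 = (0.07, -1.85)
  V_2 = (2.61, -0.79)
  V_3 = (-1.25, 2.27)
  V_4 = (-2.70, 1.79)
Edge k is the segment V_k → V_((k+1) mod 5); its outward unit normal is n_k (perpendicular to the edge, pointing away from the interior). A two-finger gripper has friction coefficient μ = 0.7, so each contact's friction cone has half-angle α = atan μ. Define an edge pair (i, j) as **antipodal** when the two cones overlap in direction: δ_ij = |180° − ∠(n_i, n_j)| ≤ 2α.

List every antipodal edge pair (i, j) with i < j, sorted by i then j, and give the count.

count = 5; pairs: (0,2), (0,3), (1,2), (1,3), (2,4)

α = atan 0.7 = 34.99°;  2α = 69.98°
n_0 = (-0.6825, -0.7309)
n_1 = (+0.3851, -0.9229)
n_2 = (+0.6212, +0.7836)
n_3 = (-0.3143, +0.9493)
n_4 = (-0.9872, -0.1592)
  (0,1): δ = 114.31°  ·
  (0,2): δ = 4.64°  ✓
  (0,3): δ = 61.36°  ✓
  (0,4): δ = 142.20°  ·
  (1,2): δ = 61.06°  ✓
  (1,3): δ = 4.34°  ✓
  (1,4): δ = 76.51°  ·
  (2,3): δ = 123.28°  ·
  (2,4): δ = 42.43°  ✓
  (3,4): δ = 99.15°  ·
antipodal pairs: 5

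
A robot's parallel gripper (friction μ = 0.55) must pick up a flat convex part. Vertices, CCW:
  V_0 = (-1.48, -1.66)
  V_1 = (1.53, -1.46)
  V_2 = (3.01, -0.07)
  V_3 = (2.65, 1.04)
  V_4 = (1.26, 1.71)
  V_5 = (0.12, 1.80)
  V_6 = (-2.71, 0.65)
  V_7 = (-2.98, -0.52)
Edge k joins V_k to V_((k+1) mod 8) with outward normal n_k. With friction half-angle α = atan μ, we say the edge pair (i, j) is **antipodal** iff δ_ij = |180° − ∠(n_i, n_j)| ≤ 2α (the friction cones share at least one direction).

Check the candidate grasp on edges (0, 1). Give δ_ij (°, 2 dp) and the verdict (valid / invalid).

α = atan 0.55 = 28.81°;  2α = 57.62°
edge 0: e_0 = (+3.01, +0.20);  n_0 = (+0.0663, -0.9978)
edge 1: e_1 = (+1.48, +1.39);  n_1 = (+0.6846, -0.7289)
∠(n_0, n_1) = 39.40°
δ = |180° − 39.40°| = 140.60°
140.60° > 2α = 57.62°  →  invalid

δ = 140.60°, invalid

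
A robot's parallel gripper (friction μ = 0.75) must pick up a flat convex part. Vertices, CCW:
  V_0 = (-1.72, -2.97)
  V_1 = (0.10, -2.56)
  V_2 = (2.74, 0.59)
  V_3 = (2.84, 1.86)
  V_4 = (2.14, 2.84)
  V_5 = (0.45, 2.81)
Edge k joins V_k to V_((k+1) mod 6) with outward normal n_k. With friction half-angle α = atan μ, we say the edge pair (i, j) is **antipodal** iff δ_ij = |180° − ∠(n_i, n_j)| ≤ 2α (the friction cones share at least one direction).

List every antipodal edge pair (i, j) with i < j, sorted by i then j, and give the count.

count = 7; pairs: (0,3), (0,4), (0,5), (1,4), (1,5), (2,5), (3,5)

α = atan 0.75 = 36.87°;  2α = 73.74°
n_0 = (+0.2198, -0.9756)
n_1 = (+0.7664, -0.6423)
n_2 = (+0.9969, -0.0785)
n_3 = (+0.8137, +0.5812)
n_4 = (-0.0177, +0.9998)
n_5 = (-0.9362, +0.3515)
  (0,1): δ = 142.66°  ·
  (0,2): δ = 107.20°  ·
  (0,3): δ = 67.16°  ✓
  (0,4): δ = 11.68°  ✓
  (0,5): δ = 56.73°  ✓
  (1,2): δ = 144.54°  ·
  (1,3): δ = 104.50°  ·
  (1,4): δ = 49.02°  ✓
  (1,5): δ = 19.39°  ✓
  (2,3): δ = 139.96°  ·
  (2,4): δ = 84.48°  ·
  (2,5): δ = 16.08°  ✓
  (3,4): δ = 124.52°  ·
  (3,5): δ = 56.12°  ✓
  (4,5): δ = 111.59°  ·
antipodal pairs: 7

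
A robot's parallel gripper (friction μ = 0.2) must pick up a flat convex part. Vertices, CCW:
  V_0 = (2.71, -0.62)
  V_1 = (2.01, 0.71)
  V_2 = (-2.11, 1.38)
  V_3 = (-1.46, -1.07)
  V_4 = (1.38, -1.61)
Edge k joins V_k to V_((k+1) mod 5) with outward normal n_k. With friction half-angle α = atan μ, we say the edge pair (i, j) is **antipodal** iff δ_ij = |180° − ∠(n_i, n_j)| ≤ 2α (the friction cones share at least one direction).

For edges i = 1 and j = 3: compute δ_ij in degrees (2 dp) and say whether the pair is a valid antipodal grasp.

δ = 1.53°, valid

α = atan 0.2 = 11.31°;  2α = 22.62°
edge 1: e_1 = (-4.12, +0.67);  n_1 = (+0.1605, +0.9870)
edge 3: e_3 = (+2.84, -0.54);  n_3 = (-0.1868, -0.9824)
∠(n_1, n_3) = 178.47°
δ = |180° − 178.47°| = 1.53°
1.53° ≤ 2α = 22.62°  →  valid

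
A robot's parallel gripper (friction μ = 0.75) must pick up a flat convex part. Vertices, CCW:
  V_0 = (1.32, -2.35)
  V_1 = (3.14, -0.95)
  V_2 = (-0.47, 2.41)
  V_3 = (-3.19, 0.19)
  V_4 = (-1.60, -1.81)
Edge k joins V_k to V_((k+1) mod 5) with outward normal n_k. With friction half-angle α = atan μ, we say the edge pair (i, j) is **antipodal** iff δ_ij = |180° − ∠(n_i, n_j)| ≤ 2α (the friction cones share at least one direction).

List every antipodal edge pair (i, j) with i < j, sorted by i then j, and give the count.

count = 4; pairs: (0,2), (1,3), (1,4), (2,4)

α = atan 0.75 = 36.87°;  2α = 73.74°
n_0 = (+0.6097, -0.7926)
n_1 = (+0.6813, +0.7320)
n_2 = (-0.6323, +0.7747)
n_3 = (-0.7828, -0.6223)
n_4 = (-0.1818, -0.9833)
  (0,1): δ = 80.51°  ·
  (0,2): δ = 1.65°  ✓
  (0,3): δ = 90.92°  ·
  (0,4): δ = 131.95°  ·
  (1,2): δ = 97.83°  ·
  (1,3): δ = 8.57°  ✓
  (1,4): δ = 32.47°  ✓
  (2,3): δ = 90.74°  ·
  (2,4): δ = 49.70°  ✓
  (3,4): δ = 138.96°  ·
antipodal pairs: 4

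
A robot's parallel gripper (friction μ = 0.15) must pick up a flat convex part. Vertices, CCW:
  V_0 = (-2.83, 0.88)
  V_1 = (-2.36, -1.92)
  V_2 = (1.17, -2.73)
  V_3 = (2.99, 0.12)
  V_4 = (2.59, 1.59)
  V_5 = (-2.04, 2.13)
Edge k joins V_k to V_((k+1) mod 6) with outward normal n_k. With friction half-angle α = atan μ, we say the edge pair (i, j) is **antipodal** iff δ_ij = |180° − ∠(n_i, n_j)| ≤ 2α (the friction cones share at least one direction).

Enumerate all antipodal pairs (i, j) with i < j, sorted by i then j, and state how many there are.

α = atan 0.15 = 8.53°;  2α = 17.06°
n_0 = (-0.9862, -0.1655)
n_1 = (-0.2236, -0.9747)
n_2 = (+0.8428, -0.5382)
n_3 = (+0.9649, +0.2626)
n_4 = (+0.1158, +0.9933)
n_5 = (-0.8453, +0.5342)
  (0,1): δ = 112.45°  ·
  (0,2): δ = 42.09°  ·
  (0,3): δ = 5.69°  ✓
  (0,4): δ = 73.82°  ·
  (0,5): δ = 138.18°  ·
  (1,2): δ = 109.64°  ·
  (1,3): δ = 61.85°  ·
  (1,4): δ = 6.27°  ✓
  (1,5): δ = 70.63°  ·
  (2,3): δ = 132.22°  ·
  (2,4): δ = 64.09°  ·
  (2,5): δ = 0.27°  ✓
  (3,4): δ = 111.87°  ·
  (3,5): δ = 47.52°  ·
  (4,5): δ = 115.64°  ·
antipodal pairs: 3

count = 3; pairs: (0,3), (1,4), (2,5)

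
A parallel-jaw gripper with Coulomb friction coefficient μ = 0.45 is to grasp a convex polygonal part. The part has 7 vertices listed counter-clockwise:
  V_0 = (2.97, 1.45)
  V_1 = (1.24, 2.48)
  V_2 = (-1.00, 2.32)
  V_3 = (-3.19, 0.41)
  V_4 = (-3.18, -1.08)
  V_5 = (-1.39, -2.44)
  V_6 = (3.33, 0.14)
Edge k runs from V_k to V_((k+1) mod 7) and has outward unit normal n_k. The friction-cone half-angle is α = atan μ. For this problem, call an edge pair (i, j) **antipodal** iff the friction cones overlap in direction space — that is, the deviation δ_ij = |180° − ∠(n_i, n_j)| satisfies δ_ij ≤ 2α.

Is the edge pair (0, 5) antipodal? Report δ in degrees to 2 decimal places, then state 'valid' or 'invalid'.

α = atan 0.45 = 24.23°;  2α = 48.46°
edge 0: e_0 = (-1.73, +1.03);  n_0 = (+0.5116, +0.8592)
edge 5: e_5 = (+4.72, +2.58);  n_5 = (+0.4796, -0.8775)
∠(n_0, n_5) = 120.57°
δ = |180° − 120.57°| = 59.43°
59.43° > 2α = 48.46°  →  invalid

δ = 59.43°, invalid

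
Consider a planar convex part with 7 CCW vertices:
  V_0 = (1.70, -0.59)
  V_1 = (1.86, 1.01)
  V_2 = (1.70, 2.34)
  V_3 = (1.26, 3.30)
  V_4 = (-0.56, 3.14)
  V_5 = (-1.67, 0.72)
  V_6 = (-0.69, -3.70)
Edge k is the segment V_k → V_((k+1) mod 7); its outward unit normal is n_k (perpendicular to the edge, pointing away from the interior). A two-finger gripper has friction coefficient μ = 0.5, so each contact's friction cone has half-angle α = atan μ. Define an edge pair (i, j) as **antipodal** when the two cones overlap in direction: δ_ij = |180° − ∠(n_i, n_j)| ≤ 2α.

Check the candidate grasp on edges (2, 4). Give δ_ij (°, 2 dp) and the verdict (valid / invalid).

α = atan 0.5 = 26.57°;  2α = 53.13°
edge 2: e_2 = (-0.44, +0.96);  n_2 = (+0.9091, +0.4167)
edge 4: e_4 = (-1.11, -2.42);  n_4 = (-0.9089, +0.4169)
∠(n_2, n_4) = 130.74°
δ = |180° − 130.74°| = 49.26°
49.26° ≤ 2α = 53.13°  →  valid

δ = 49.26°, valid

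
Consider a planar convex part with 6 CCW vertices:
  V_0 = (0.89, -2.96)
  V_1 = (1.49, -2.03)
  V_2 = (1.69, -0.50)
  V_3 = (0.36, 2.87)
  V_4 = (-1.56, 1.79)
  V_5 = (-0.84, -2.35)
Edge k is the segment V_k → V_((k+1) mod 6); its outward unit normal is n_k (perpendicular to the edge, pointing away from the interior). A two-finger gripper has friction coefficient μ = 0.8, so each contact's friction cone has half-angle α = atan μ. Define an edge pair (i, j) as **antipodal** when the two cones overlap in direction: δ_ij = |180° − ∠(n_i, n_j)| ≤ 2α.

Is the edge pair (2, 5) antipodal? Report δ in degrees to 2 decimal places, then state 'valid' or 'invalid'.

α = atan 0.8 = 38.66°;  2α = 77.32°
edge 2: e_2 = (-1.33, +3.37);  n_2 = (+0.9302, +0.3671)
edge 5: e_5 = (+1.73, -0.61);  n_5 = (-0.3325, -0.9431)
∠(n_2, n_5) = 130.96°
δ = |180° − 130.96°| = 49.04°
49.04° ≤ 2α = 77.32°  →  valid

δ = 49.04°, valid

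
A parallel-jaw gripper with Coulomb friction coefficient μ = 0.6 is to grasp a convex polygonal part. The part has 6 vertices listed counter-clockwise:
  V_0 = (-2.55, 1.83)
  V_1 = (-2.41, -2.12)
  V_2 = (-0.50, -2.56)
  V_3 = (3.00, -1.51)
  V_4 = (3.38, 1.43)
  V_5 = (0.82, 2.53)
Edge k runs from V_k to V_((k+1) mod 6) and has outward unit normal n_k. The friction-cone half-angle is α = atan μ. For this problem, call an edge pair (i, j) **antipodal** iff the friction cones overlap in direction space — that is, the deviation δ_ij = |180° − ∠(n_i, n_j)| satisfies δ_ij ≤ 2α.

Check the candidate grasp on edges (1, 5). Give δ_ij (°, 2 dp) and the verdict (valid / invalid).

α = atan 0.6 = 30.96°;  2α = 61.93°
edge 1: e_1 = (+1.91, -0.44);  n_1 = (-0.2245, -0.9745)
edge 5: e_5 = (-3.37, -0.70);  n_5 = (-0.2034, +0.9791)
∠(n_1, n_5) = 155.29°
δ = |180° − 155.29°| = 24.71°
24.71° ≤ 2α = 61.93°  →  valid

δ = 24.71°, valid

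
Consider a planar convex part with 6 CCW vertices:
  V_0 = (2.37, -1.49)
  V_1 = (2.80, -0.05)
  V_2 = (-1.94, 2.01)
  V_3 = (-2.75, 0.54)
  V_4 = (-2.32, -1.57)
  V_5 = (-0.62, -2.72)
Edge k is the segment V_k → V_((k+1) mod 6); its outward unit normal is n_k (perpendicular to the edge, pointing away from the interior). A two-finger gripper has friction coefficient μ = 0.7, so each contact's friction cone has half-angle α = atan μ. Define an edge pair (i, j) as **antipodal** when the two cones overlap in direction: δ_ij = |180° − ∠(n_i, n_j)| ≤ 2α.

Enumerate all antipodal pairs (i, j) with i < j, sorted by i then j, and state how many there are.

α = atan 0.7 = 34.99°;  2α = 69.98°
n_0 = (+0.9582, -0.2861)
n_1 = (+0.3986, +0.9171)
n_2 = (-0.8758, +0.4826)
n_3 = (-0.9799, -0.1997)
n_4 = (-0.5603, -0.8283)
n_5 = (+0.3804, -0.9248)
  (0,1): δ = 96.86°  ·
  (0,2): δ = 12.23°  ✓
  (0,3): δ = 28.14°  ✓
  (0,4): δ = 72.55°  ·
  (0,5): δ = 128.99°  ·
  (1,2): δ = 95.37°  ·
  (1,3): δ = 54.99°  ✓
  (1,4): δ = 10.59°  ✓
  (1,5): δ = 45.85°  ✓
  (2,3): δ = 139.63°  ·
  (2,4): δ = 95.22°  ·
  (2,5): δ = 38.78°  ✓
  (3,4): δ = 135.60°  ·
  (3,5): δ = 79.16°  ·
  (4,5): δ = 123.56°  ·
antipodal pairs: 6

count = 6; pairs: (0,2), (0,3), (1,3), (1,4), (1,5), (2,5)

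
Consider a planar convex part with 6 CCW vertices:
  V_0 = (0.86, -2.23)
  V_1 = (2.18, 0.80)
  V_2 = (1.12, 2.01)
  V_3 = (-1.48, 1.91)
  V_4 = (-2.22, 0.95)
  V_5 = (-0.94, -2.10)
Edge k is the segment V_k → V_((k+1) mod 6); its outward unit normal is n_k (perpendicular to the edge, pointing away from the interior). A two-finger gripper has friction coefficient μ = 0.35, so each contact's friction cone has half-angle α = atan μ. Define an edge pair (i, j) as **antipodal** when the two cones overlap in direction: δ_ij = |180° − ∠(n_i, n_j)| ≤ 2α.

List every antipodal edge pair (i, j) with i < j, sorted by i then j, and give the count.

count = 3; pairs: (0,3), (1,4), (2,5)

α = atan 0.35 = 19.29°;  2α = 38.58°
n_0 = (+0.9168, -0.3994)
n_1 = (+0.7522, +0.6589)
n_2 = (-0.0384, +0.9993)
n_3 = (-0.7920, +0.6105)
n_4 = (-0.9221, -0.3870)
n_5 = (-0.0720, -0.9974)
  (0,1): δ = 115.24°  ·
  (0,2): δ = 64.26°  ·
  (0,3): δ = 14.09°  ✓
  (0,4): δ = 46.31°  ·
  (0,5): δ = 109.41°  ·
  (1,2): δ = 129.02°  ·
  (1,3): δ = 78.85°  ·
  (1,4): δ = 18.45°  ✓
  (1,5): δ = 44.65°  ·
  (2,3): δ = 129.83°  ·
  (2,4): δ = 69.44°  ·
  (2,5): δ = 6.33°  ✓
  (3,4): δ = 119.61°  ·
  (3,5): δ = 56.50°  ·
  (4,5): δ = 116.90°  ·
antipodal pairs: 3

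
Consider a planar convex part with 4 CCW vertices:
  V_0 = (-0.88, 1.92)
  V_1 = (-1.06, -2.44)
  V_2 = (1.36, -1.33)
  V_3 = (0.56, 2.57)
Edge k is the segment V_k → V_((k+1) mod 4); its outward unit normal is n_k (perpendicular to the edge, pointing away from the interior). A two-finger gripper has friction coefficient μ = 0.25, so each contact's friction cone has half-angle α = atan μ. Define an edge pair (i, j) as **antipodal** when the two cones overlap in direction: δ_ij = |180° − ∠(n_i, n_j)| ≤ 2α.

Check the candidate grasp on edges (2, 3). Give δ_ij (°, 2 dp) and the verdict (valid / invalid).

δ = 77.30°, invalid

α = atan 0.25 = 14.04°;  2α = 28.07°
edge 2: e_2 = (-0.80, +3.90);  n_2 = (+0.9796, +0.2009)
edge 3: e_3 = (-1.44, -0.65);  n_3 = (-0.4114, +0.9114)
∠(n_2, n_3) = 102.70°
δ = |180° − 102.70°| = 77.30°
77.30° > 2α = 28.07°  →  invalid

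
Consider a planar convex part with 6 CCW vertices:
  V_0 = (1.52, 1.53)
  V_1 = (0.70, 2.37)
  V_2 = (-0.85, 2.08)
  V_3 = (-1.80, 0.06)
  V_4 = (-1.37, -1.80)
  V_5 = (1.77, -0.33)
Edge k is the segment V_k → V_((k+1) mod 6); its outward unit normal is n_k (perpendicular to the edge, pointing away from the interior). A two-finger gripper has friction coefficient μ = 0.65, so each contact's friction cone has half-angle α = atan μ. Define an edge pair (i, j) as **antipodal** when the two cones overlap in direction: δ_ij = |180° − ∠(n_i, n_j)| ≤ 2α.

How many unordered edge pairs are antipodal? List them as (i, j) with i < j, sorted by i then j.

count = 5; pairs: (0,3), (1,4), (2,4), (2,5), (3,5)

α = atan 0.65 = 33.02°;  2α = 66.05°
n_0 = (+0.7156, +0.6985)
n_1 = (-0.1839, +0.9829)
n_2 = (-0.9049, +0.4256)
n_3 = (-0.9743, -0.2252)
n_4 = (+0.4240, -0.9057)
n_5 = (+0.9911, +0.1332)
  (0,1): δ = 123.71°  ·
  (0,2): δ = 69.50°  ·
  (0,3): δ = 31.29°  ✓
  (0,4): δ = 70.78°  ·
  (0,5): δ = 143.35°  ·
  (1,2): δ = 125.78°  ·
  (1,3): δ = 87.58°  ·
  (1,4): δ = 14.49°  ✓
  (1,5): δ = 87.06°  ·
  (2,3): δ = 141.80°  ·
  (2,4): δ = 39.73°  ✓
  (2,5): δ = 32.84°  ✓
  (3,4): δ = 77.93°  ·
  (3,5): δ = 5.36°  ✓
  (4,5): δ = 107.43°  ·
antipodal pairs: 5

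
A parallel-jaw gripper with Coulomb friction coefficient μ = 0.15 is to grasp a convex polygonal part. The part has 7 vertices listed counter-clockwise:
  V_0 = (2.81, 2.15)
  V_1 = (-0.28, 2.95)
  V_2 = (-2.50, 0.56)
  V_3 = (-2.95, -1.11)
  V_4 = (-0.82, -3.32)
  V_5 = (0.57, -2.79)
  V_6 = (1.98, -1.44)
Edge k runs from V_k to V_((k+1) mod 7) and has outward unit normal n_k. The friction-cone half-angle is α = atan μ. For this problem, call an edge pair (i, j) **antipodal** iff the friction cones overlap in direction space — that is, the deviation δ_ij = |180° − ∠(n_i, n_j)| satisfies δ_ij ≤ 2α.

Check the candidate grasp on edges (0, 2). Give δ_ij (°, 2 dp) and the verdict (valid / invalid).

δ = 90.57°, invalid

α = atan 0.15 = 8.53°;  2α = 17.06°
edge 0: e_0 = (-3.09, +0.80);  n_0 = (+0.2506, +0.9681)
edge 2: e_2 = (-0.45, -1.67);  n_2 = (-0.9656, +0.2602)
∠(n_0, n_2) = 89.43°
δ = |180° − 89.43°| = 90.57°
90.57° > 2α = 17.06°  →  invalid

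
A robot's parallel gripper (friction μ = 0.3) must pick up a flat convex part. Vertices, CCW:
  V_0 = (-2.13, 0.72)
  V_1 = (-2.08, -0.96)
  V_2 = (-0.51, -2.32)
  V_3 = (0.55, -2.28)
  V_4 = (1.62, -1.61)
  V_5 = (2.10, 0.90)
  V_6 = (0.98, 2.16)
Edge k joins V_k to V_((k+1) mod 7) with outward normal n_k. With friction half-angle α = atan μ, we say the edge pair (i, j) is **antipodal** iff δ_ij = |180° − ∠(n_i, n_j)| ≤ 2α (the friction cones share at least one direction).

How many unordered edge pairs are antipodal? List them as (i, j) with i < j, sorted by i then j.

α = atan 0.3 = 16.70°;  2α = 33.40°
n_0 = (-0.9996, -0.0297)
n_1 = (-0.6547, -0.7558)
n_2 = (+0.0377, -0.9993)
n_3 = (+0.5307, -0.8476)
n_4 = (+0.9822, -0.1878)
n_5 = (+0.7474, +0.6644)
n_6 = (-0.4202, +0.9074)
  (0,1): δ = 132.61°  ·
  (0,2): δ = 89.54°  ·
  (0,3): δ = 59.65°  ·
  (0,4): δ = 12.53°  ✓
  (0,5): δ = 39.93°  ·
  (0,6): δ = 113.14°  ·
  (1,2): δ = 136.94°  ·
  (1,3): δ = 107.05°  ·
  (1,4): δ = 59.93°  ·
  (1,5): δ = 7.47°  ✓
  (1,6): δ = 65.75°  ·
  (2,3): δ = 150.11°  ·
  (2,4): δ = 102.99°  ·
  (2,5): δ = 50.53°  ·
  (2,6): δ = 22.68°  ✓
  (3,4): δ = 132.88°  ·
  (3,5): δ = 80.42°  ·
  (3,6): δ = 7.21°  ✓
  (4,5): δ = 127.54°  ·
  (4,6): δ = 54.33°  ·
  (5,6): δ = 106.79°  ·
antipodal pairs: 4

count = 4; pairs: (0,4), (1,5), (2,6), (3,6)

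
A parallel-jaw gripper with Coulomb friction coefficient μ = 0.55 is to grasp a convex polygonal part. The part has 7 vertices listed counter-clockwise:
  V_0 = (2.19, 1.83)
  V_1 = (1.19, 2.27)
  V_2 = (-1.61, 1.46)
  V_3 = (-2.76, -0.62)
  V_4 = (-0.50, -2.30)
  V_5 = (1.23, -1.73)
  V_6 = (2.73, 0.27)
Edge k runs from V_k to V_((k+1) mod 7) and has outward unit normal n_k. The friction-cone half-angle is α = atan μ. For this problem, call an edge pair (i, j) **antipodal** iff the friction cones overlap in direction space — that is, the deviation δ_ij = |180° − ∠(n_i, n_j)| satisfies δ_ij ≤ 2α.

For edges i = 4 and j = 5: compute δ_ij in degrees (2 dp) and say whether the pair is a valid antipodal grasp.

α = atan 0.55 = 28.81°;  2α = 57.62°
edge 4: e_4 = (+1.73, +0.57);  n_4 = (+0.3129, -0.9498)
edge 5: e_5 = (+1.50, +2.00);  n_5 = (+0.8000, -0.6000)
∠(n_4, n_5) = 34.89°
δ = |180° − 34.89°| = 145.11°
145.11° > 2α = 57.62°  →  invalid

δ = 145.11°, invalid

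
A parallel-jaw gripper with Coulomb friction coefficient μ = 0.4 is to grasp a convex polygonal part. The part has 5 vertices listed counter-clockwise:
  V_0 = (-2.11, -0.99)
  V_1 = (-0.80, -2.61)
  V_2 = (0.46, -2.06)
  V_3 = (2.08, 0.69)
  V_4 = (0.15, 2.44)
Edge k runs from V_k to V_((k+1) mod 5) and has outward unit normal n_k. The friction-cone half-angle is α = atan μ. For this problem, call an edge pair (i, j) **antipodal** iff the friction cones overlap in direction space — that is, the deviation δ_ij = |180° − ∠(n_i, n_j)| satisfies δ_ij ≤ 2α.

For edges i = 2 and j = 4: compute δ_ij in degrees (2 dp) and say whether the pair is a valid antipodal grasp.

α = atan 0.4 = 21.80°;  2α = 43.60°
edge 2: e_2 = (+1.62, +2.75);  n_2 = (+0.8616, -0.5076)
edge 4: e_4 = (-2.26, -3.43);  n_4 = (-0.8350, +0.5502)
∠(n_2, n_4) = 177.12°
δ = |180° − 177.12°| = 2.88°
2.88° ≤ 2α = 43.60°  →  valid

δ = 2.88°, valid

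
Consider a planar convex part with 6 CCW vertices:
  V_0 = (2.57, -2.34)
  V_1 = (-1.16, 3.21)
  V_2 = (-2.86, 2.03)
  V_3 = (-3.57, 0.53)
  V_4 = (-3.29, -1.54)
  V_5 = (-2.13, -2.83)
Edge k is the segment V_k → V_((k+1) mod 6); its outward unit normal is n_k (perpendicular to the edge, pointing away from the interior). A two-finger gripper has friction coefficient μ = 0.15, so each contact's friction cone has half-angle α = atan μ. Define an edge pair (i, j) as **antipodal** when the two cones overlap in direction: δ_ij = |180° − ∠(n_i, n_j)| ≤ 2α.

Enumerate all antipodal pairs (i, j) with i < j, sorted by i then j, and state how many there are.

count = 1; pairs: (0,4)

α = atan 0.15 = 8.53°;  2α = 17.06°
n_0 = (+0.8300, +0.5578)
n_1 = (-0.5702, +0.8215)
n_2 = (-0.9039, +0.4278)
n_3 = (-0.9910, -0.1340)
n_4 = (-0.7436, -0.6686)
n_5 = (+0.1037, -0.9946)
  (0,1): δ = 89.14°  ·
  (0,2): δ = 59.23°  ·
  (0,3): δ = 26.20°  ·
  (0,4): δ = 8.06°  ✓
  (0,5): δ = 62.05°  ·
  (1,2): δ = 150.09°  ·
  (1,3): δ = 117.06°  ·
  (1,4): δ = 82.80°  ·
  (1,5): δ = 28.81°  ·
  (2,3): δ = 146.97°  ·
  (2,4): δ = 112.71°  ·
  (2,5): δ = 58.72°  ·
  (3,4): δ = 145.74°  ·
  (3,5): δ = 91.75°  ·
  (4,5): δ = 126.01°  ·
antipodal pairs: 1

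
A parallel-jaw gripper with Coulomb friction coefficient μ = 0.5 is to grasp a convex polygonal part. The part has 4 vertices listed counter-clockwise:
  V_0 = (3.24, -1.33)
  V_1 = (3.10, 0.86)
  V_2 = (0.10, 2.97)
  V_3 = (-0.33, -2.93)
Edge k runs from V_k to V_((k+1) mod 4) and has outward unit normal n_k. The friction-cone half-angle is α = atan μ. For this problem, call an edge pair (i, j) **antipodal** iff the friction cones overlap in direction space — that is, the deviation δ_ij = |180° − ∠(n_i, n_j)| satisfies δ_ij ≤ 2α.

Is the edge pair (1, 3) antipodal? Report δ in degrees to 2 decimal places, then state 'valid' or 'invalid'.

α = atan 0.5 = 26.57°;  2α = 53.13°
edge 1: e_1 = (-3.00, +2.11);  n_1 = (+0.5753, +0.8179)
edge 3: e_3 = (+3.57, +1.60);  n_3 = (+0.4090, -0.9125)
∠(n_1, n_3) = 120.74°
δ = |180° − 120.74°| = 59.26°
59.26° > 2α = 53.13°  →  invalid

δ = 59.26°, invalid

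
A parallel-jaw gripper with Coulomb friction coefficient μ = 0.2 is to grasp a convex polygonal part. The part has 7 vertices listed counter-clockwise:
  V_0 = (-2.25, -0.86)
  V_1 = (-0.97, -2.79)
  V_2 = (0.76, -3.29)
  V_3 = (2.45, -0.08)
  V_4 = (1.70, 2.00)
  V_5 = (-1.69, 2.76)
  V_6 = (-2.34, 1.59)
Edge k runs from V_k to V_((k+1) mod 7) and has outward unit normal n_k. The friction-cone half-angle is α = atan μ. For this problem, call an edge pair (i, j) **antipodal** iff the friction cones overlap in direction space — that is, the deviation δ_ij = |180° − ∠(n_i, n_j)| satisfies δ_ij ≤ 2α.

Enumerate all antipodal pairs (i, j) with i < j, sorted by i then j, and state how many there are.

count = 4; pairs: (0,3), (1,4), (2,5), (3,6)

α = atan 0.2 = 11.31°;  2α = 22.62°
n_0 = (-0.8334, -0.5527)
n_1 = (-0.2777, -0.9607)
n_2 = (+0.8849, -0.4659)
n_3 = (+0.9407, +0.3392)
n_4 = (+0.2188, +0.9758)
n_5 = (-0.8742, +0.4856)
n_6 = (-0.9993, -0.0367)
  (0,1): δ = 139.67°  ·
  (0,2): δ = 61.32°  ·
  (0,3): δ = 13.72°  ✓
  (0,4): δ = 43.81°  ·
  (0,5): δ = 117.39°  ·
  (0,6): δ = 148.55°  ·
  (1,2): δ = 101.65°  ·
  (1,3): δ = 54.05°  ·
  (1,4): δ = 3.48°  ✓
  (1,5): δ = 77.07°  ·
  (1,6): δ = 108.22°  ·
  (2,3): δ = 132.41°  ·
  (2,4): δ = 74.87°  ·
  (2,5): δ = 1.29°  ✓
  (2,6): δ = 29.87°  ·
  (3,4): δ = 122.46°  ·
  (3,5): δ = 48.88°  ·
  (3,6): δ = 17.72°  ✓
  (4,5): δ = 106.42°  ·
  (4,6): δ = 75.26°  ·
  (5,6): δ = 148.84°  ·
antipodal pairs: 4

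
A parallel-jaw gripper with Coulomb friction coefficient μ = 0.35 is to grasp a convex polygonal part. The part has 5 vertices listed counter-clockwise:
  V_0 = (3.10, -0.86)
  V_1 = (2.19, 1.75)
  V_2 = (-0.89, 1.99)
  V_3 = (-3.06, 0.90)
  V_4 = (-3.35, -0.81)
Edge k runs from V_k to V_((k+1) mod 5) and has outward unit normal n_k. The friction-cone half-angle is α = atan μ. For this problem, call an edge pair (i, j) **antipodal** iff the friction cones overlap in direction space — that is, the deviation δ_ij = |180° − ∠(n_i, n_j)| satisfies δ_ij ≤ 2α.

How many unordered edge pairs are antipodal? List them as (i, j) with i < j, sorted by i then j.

α = atan 0.35 = 19.29°;  2α = 38.58°
n_0 = (+0.9443, +0.3292)
n_1 = (+0.0777, +0.9970)
n_2 = (-0.4489, +0.8936)
n_3 = (-0.9859, +0.1672)
n_4 = (-0.0078, -1.0000)
  (0,1): δ = 113.68°  ·
  (0,2): δ = 82.55°  ·
  (0,3): δ = 28.85°  ✓
  (0,4): δ = 70.33°  ·
  (1,2): δ = 148.87°  ·
  (1,3): δ = 95.17°  ·
  (1,4): δ = 4.01°  ✓
  (2,3): δ = 126.30°  ·
  (2,4): δ = 27.11°  ✓
  (3,4): δ = 80.82°  ·
antipodal pairs: 3

count = 3; pairs: (0,3), (1,4), (2,4)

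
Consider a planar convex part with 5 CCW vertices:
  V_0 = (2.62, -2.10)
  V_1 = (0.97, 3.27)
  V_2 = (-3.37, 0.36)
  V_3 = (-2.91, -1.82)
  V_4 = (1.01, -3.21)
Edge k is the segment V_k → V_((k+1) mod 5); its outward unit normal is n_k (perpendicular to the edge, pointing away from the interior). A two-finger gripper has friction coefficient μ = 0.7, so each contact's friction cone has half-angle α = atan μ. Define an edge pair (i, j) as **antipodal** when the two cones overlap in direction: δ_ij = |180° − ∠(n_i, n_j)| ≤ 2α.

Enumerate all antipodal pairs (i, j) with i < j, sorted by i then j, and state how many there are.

count = 5; pairs: (0,2), (0,3), (1,3), (1,4), (2,4)

α = atan 0.7 = 34.99°;  2α = 69.98°
n_0 = (+0.9559, +0.2937)
n_1 = (-0.5569, +0.8306)
n_2 = (-0.9785, -0.2065)
n_3 = (-0.3342, -0.9425)
n_4 = (+0.5676, -0.8233)
  (0,1): δ = 73.24°  ·
  (0,2): δ = 5.17°  ✓
  (0,3): δ = 53.40°  ✓
  (0,4): δ = 107.50°  ·
  (1,2): δ = 111.93°  ·
  (1,3): δ = 53.37°  ✓
  (1,4): δ = 0.74°  ✓
  (2,3): δ = 121.44°  ·
  (2,4): δ = 67.33°  ✓
  (3,4): δ = 125.89°  ·
antipodal pairs: 5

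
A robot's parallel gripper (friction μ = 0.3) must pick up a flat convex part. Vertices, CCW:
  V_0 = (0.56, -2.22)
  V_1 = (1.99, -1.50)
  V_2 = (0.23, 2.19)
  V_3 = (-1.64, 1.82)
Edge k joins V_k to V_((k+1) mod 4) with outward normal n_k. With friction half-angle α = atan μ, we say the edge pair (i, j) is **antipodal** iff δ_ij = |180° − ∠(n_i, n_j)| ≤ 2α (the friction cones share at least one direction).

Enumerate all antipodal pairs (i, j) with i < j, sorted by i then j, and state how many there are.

count = 2; pairs: (0,2), (1,3)

α = atan 0.3 = 16.70°;  2α = 33.40°
n_0 = (+0.4497, -0.8932)
n_1 = (+0.9026, +0.4305)
n_2 = (-0.1941, +0.9810)
n_3 = (-0.8782, -0.4782)
  (0,1): δ = 91.23°  ·
  (0,2): δ = 15.53°  ✓
  (0,3): δ = 91.85°  ·
  (1,2): δ = 104.31°  ·
  (1,3): δ = 3.07°  ✓
  (2,3): δ = 72.62°  ·
antipodal pairs: 2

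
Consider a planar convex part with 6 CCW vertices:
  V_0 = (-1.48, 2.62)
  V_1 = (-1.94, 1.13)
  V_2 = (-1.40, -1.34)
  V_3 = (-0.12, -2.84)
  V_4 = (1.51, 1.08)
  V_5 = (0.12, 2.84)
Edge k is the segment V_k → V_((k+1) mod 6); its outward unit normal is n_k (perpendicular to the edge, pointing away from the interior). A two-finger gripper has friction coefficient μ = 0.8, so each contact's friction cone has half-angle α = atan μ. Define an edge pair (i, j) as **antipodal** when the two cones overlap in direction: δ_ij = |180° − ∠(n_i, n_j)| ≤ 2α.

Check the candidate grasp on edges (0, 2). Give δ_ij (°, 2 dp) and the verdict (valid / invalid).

δ = 122.37°, invalid

α = atan 0.8 = 38.66°;  2α = 77.32°
edge 0: e_0 = (-0.46, -1.49);  n_0 = (-0.9555, +0.2950)
edge 2: e_2 = (+1.28, -1.50);  n_2 = (-0.7607, -0.6491)
∠(n_0, n_2) = 57.63°
δ = |180° − 57.63°| = 122.37°
122.37° > 2α = 77.32°  →  invalid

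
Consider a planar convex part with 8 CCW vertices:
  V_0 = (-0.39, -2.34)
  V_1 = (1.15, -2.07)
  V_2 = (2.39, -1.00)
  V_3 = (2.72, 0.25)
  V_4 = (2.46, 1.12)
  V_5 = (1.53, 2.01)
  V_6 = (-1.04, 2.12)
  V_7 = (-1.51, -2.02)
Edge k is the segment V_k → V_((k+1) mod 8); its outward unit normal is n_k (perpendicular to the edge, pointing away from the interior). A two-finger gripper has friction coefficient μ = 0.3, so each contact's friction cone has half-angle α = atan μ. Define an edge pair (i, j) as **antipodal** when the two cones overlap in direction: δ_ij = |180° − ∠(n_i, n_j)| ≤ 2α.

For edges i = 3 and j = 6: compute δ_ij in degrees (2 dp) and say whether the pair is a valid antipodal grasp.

δ = 23.12°, valid

α = atan 0.3 = 16.70°;  2α = 33.40°
edge 3: e_3 = (-0.26, +0.87);  n_3 = (+0.9581, +0.2863)
edge 6: e_6 = (-0.47, -4.14);  n_6 = (-0.9936, +0.1128)
∠(n_3, n_6) = 156.88°
δ = |180° − 156.88°| = 23.12°
23.12° ≤ 2α = 33.40°  →  valid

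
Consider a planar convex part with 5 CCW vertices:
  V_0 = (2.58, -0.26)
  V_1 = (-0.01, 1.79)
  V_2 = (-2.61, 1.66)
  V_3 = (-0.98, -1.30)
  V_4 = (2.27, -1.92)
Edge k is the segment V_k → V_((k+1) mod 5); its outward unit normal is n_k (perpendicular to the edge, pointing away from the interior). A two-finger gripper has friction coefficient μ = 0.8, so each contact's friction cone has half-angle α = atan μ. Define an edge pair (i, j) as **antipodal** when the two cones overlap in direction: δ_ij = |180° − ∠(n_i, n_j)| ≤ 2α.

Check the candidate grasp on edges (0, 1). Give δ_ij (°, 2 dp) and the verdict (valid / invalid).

δ = 138.78°, invalid

α = atan 0.8 = 38.66°;  2α = 77.32°
edge 0: e_0 = (-2.59, +2.05);  n_0 = (+0.6206, +0.7841)
edge 1: e_1 = (-2.60, -0.13);  n_1 = (-0.0499, +0.9988)
∠(n_0, n_1) = 41.22°
δ = |180° − 41.22°| = 138.78°
138.78° > 2α = 77.32°  →  invalid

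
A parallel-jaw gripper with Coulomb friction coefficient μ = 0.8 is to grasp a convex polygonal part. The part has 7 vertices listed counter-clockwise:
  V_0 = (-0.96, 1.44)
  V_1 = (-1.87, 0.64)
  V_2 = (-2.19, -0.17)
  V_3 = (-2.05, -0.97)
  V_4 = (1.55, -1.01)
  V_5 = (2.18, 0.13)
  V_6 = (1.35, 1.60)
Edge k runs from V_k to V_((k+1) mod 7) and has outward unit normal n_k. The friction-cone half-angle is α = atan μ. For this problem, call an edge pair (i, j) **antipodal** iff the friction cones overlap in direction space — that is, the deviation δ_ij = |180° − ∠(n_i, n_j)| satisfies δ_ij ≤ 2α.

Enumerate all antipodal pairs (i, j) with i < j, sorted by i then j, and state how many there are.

α = atan 0.8 = 38.66°;  2α = 77.32°
n_0 = (-0.6603, +0.7510)
n_1 = (-0.9301, +0.3674)
n_2 = (-0.9850, -0.1724)
n_3 = (-0.0111, -0.9999)
n_4 = (+0.8752, -0.4837)
n_5 = (+0.8708, +0.4917)
n_6 = (-0.0691, +0.9976)
  (0,1): δ = 152.88°  ·
  (0,2): δ = 121.39°  ·
  (0,3): δ = 41.96°  ✓
  (0,4): δ = 19.75°  ✓
  (0,5): δ = 78.13°  ·
  (0,6): δ = 142.64°  ·
  (1,2): δ = 148.52°  ·
  (1,3): δ = 69.08°  ✓
  (1,4): δ = 7.37°  ✓
  (1,5): δ = 51.01°  ✓
  (1,6): δ = 115.52°  ·
  (2,3): δ = 100.56°  ·
  (2,4): δ = 38.85°  ✓
  (2,5): δ = 19.52°  ✓
  (2,6): δ = 84.04°  ·
  (3,4): δ = 118.29°  ·
  (3,5): δ = 59.91°  ✓
  (3,6): δ = 4.60°  ✓
  (4,5): δ = 121.62°  ·
  (4,6): δ = 57.11°  ✓
  (5,6): δ = 115.49°  ·
antipodal pairs: 10

count = 10; pairs: (0,3), (0,4), (1,3), (1,4), (1,5), (2,4), (2,5), (3,5), (3,6), (4,6)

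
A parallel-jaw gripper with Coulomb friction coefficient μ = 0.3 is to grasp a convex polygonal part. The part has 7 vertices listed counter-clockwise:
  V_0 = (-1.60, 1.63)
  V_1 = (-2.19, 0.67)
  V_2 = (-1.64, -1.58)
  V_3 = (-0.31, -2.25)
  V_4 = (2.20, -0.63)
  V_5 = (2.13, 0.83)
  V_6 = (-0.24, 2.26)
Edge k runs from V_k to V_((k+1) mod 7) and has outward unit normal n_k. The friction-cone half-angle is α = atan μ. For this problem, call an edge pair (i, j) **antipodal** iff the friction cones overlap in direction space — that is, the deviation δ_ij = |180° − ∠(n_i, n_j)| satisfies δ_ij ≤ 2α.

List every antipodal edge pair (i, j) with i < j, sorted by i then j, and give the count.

α = atan 0.3 = 16.70°;  2α = 33.40°
n_0 = (-0.8520, +0.5236)
n_1 = (-0.9714, -0.2375)
n_2 = (-0.4499, -0.8931)
n_3 = (+0.5423, -0.8402)
n_4 = (+0.9989, +0.0479)
n_5 = (+0.5166, +0.8562)
n_6 = (-0.4203, +0.9074)
  (0,1): δ = 134.69°  ·
  (0,2): δ = 85.16°  ·
  (0,3): δ = 25.59°  ✓
  (0,4): δ = 34.32°  ·
  (0,5): δ = 90.47°  ·
  (0,6): δ = 146.43°  ·
  (1,2): δ = 130.47°  ·
  (1,3): δ = 70.90°  ·
  (1,4): δ = 10.99°  ✓
  (1,5): δ = 45.16°  ·
  (1,6): δ = 101.12°  ·
  (2,3): δ = 120.42°  ·
  (2,4): δ = 60.52°  ·
  (2,5): δ = 4.37°  ✓
  (2,6): δ = 51.59°  ·
  (3,4): δ = 120.09°  ·
  (3,5): δ = 63.94°  ·
  (3,6): δ = 7.98°  ✓
  (4,5): δ = 123.85°  ·
  (4,6): δ = 67.89°  ·
  (5,6): δ = 124.04°  ·
antipodal pairs: 4

count = 4; pairs: (0,3), (1,4), (2,5), (3,6)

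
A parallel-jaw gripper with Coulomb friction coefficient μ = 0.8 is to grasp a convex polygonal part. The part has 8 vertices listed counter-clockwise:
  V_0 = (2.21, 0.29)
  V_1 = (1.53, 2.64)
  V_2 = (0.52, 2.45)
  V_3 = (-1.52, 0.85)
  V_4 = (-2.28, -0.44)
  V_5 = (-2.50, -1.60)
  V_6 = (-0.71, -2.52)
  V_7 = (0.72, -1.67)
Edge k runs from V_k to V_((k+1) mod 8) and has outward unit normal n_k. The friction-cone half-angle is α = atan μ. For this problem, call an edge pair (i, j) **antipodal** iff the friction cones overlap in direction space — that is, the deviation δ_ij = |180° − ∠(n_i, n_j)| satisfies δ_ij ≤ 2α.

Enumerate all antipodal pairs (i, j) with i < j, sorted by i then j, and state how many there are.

count = 14; pairs: (0,2), (0,3), (0,4), (0,5), (1,5), (1,6), (1,7), (2,5), (2,6), (2,7), (3,6), (3,7), (4,6), (4,7)

α = atan 0.8 = 38.66°;  2α = 77.32°
n_0 = (+0.9606, +0.2780)
n_1 = (-0.1849, +0.9828)
n_2 = (-0.6171, +0.7869)
n_3 = (-0.8616, +0.5076)
n_4 = (-0.9825, +0.1863)
n_5 = (-0.4571, -0.8894)
n_6 = (+0.5110, -0.8596)
n_7 = (+0.7961, -0.6052)
  (0,1): δ = 95.48°  ·
  (0,2): δ = 68.03°  ✓
  (0,3): δ = 46.64°  ✓
  (0,4): δ = 26.88°  ✓
  (0,5): δ = 46.66°  ✓
  (0,6): δ = 104.59°  ·
  (0,7): δ = 126.62°  ·
  (1,2): δ = 152.55°  ·
  (1,3): δ = 131.16°  ·
  (1,4): δ = 111.39°  ·
  (1,5): δ = 37.86°  ✓
  (1,6): δ = 20.07°  ✓
  (1,7): δ = 42.10°  ✓
  (2,3): δ = 158.61°  ·
  (2,4): δ = 138.85°  ·
  (2,5): δ = 65.31°  ✓
  (2,6): δ = 7.38°  ✓
  (2,7): δ = 14.65°  ✓
  (3,4): δ = 160.23°  ·
  (3,5): δ = 86.70°  ·
  (3,6): δ = 28.77°  ✓
  (3,7): δ = 6.74°  ✓
  (4,5): δ = 106.46°  ·
  (4,6): δ = 48.53°  ✓
  (4,7): δ = 26.50°  ✓
  (5,6): δ = 122.07°  ·
  (5,7): δ = 100.04°  ·
  (6,7): δ = 157.97°  ·
antipodal pairs: 14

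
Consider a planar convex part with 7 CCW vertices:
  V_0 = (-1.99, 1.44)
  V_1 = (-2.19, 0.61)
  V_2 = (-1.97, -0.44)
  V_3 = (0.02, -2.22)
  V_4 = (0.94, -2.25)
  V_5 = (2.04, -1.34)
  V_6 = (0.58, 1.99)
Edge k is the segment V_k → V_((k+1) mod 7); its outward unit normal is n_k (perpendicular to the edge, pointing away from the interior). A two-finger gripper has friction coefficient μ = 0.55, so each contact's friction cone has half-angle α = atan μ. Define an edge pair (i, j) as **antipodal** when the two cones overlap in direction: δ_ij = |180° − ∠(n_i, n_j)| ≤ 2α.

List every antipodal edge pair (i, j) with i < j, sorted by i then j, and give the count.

α = atan 0.55 = 28.81°;  2α = 57.62°
n_0 = (-0.9722, +0.2343)
n_1 = (-0.9787, -0.2051)
n_2 = (-0.6667, -0.7453)
n_3 = (-0.0326, -0.9995)
n_4 = (+0.6374, -0.7705)
n_5 = (+0.9158, +0.4015)
n_6 = (-0.2093, +0.9779)
  (0,1): δ = 154.62°  ·
  (0,2): δ = 118.26°  ·
  (0,3): δ = 78.32°  ·
  (0,4): δ = 36.85°  ✓
  (0,5): δ = 37.22°  ✓
  (0,6): δ = 115.63°  ·
  (1,2): δ = 143.65°  ·
  (1,3): δ = 103.70°  ·
  (1,4): δ = 62.23°  ·
  (1,5): δ = 11.84°  ✓
  (1,6): δ = 90.25°  ·
  (2,3): δ = 140.06°  ·
  (2,4): δ = 98.59°  ·
  (2,5): δ = 24.51°  ✓
  (2,6): δ = 53.89°  ✓
  (3,4): δ = 138.53°  ·
  (3,5): δ = 64.46°  ·
  (3,6): δ = 13.95°  ✓
  (4,5): δ = 105.93°  ·
  (4,6): δ = 27.52°  ✓
  (5,6): δ = 101.59°  ·
antipodal pairs: 7

count = 7; pairs: (0,4), (0,5), (1,5), (2,5), (2,6), (3,6), (4,6)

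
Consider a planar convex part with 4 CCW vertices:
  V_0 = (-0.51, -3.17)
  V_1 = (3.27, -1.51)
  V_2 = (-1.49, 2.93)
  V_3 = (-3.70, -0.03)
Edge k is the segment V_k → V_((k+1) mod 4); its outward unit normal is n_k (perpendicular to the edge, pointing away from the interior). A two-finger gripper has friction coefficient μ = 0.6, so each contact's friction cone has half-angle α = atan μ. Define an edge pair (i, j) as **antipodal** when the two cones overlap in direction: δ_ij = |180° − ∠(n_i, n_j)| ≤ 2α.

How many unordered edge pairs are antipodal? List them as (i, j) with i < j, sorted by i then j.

α = atan 0.6 = 30.96°;  2α = 61.93°
n_0 = (+0.4021, -0.9156)
n_1 = (+0.6821, +0.7313)
n_2 = (-0.8013, +0.5983)
n_3 = (-0.7015, -0.7127)
  (0,1): δ = 66.72°  ·
  (0,2): δ = 29.55°  ✓
  (0,3): δ = 111.74°  ·
  (1,2): δ = 83.74°  ·
  (1,3): δ = 1.54°  ✓
  (2,3): δ = 97.80°  ·
antipodal pairs: 2

count = 2; pairs: (0,2), (1,3)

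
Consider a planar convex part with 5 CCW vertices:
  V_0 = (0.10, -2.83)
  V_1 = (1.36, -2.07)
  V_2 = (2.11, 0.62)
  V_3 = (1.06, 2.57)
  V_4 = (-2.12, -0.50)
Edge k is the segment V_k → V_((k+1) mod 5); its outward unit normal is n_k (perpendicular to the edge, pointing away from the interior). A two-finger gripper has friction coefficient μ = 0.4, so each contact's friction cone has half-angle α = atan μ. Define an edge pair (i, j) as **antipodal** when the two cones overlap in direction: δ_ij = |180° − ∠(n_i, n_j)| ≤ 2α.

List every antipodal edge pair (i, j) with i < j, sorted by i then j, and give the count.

count = 3; pairs: (0,3), (1,3), (2,4)

α = atan 0.4 = 21.80°;  2α = 43.60°
n_0 = (+0.5165, -0.8563)
n_1 = (+0.9633, -0.2686)
n_2 = (+0.8805, +0.4741)
n_3 = (-0.6946, +0.7194)
n_4 = (-0.7240, -0.6898)
  (0,1): δ = 136.68°  ·
  (0,2): δ = 92.80°  ·
  (0,3): δ = 12.89°  ✓
  (0,4): δ = 102.52°  ·
  (1,2): δ = 136.12°  ·
  (1,3): δ = 30.43°  ✓
  (1,4): δ = 59.19°  ·
  (2,3): δ = 74.31°  ·
  (2,4): δ = 15.31°  ✓
  (3,4): δ = 90.38°  ·
antipodal pairs: 3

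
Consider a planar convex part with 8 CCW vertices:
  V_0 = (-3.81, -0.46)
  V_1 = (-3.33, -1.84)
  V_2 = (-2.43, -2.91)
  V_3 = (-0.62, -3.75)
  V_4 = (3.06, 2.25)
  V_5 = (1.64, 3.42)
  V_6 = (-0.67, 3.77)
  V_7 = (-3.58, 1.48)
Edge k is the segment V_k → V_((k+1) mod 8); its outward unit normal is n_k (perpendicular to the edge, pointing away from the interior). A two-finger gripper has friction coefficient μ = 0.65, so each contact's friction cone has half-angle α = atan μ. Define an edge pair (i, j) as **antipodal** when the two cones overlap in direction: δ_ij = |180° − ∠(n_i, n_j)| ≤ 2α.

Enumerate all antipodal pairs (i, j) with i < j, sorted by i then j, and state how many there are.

count = 11; pairs: (0,3), (0,4), (0,5), (1,4), (1,5), (2,4), (2,5), (2,6), (3,6), (3,7), (4,7)

α = atan 0.65 = 33.02°;  2α = 66.05°
n_0 = (-0.9445, -0.3285)
n_1 = (-0.7653, -0.6437)
n_2 = (-0.4210, -0.9071)
n_3 = (+0.8524, -0.5228)
n_4 = (+0.6359, +0.7718)
n_5 = (+0.1498, +0.9887)
n_6 = (-0.6184, +0.7858)
n_7 = (-0.9930, +0.1177)
  (0,1): δ = 159.11°  ·
  (0,2): δ = 134.07°  ·
  (0,3): δ = 50.70°  ✓
  (0,4): δ = 31.33°  ✓
  (0,5): δ = 62.21°  ✓
  (0,6): δ = 109.02°  ·
  (0,7): δ = 154.06°  ·
  (1,2): δ = 154.96°  ·
  (1,3): δ = 71.59°  ·
  (1,4): δ = 10.45°  ✓
  (1,5): δ = 41.32°  ✓
  (1,6): δ = 88.13°  ·
  (1,7): δ = 133.17°  ·
  (2,3): δ = 96.63°  ·
  (2,4): δ = 14.59°  ✓
  (2,5): δ = 16.28°  ✓
  (2,6): δ = 63.10°  ✓
  (2,7): δ = 108.13°  ·
  (3,4): δ = 97.96°  ·
  (3,5): δ = 67.09°  ·
  (3,6): δ = 20.28°  ✓
  (3,7): δ = 24.76°  ✓
  (4,5): δ = 149.13°  ·
  (4,6): δ = 102.31°  ·
  (4,7): δ = 57.27°  ✓
  (5,6): δ = 133.18°  ·
  (5,7): δ = 88.15°  ·
  (6,7): δ = 134.96°  ·
antipodal pairs: 11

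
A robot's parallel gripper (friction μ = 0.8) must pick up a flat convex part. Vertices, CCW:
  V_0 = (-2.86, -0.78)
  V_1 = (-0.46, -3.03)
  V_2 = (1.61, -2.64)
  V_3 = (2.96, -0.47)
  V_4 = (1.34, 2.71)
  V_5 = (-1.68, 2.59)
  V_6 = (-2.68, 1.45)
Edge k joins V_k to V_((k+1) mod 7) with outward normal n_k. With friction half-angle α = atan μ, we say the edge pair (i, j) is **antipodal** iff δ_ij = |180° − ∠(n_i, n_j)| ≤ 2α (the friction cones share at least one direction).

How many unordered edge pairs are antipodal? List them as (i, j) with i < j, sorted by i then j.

count = 11; pairs: (0,3), (0,4), (1,3), (1,4), (1,5), (1,6), (2,4), (2,5), (2,6), (3,5), (3,6)

α = atan 0.8 = 38.66°;  2α = 77.32°
n_0 = (-0.6839, -0.7295)
n_1 = (+0.1851, -0.9827)
n_2 = (+0.8491, -0.5282)
n_3 = (+0.8910, +0.4539)
n_4 = (-0.0397, +0.9992)
n_5 = (-0.7518, +0.6594)
n_6 = (-0.9968, +0.0805)
  (0,1): δ = 126.18°  ·
  (0,2): δ = 78.73°  ·
  (0,3): δ = 19.85°  ✓
  (0,4): δ = 45.43°  ✓
  (0,5): δ = 91.90°  ·
  (0,6): δ = 128.54°  ·
  (1,2): δ = 132.56°  ·
  (1,3): δ = 73.67°  ✓
  (1,4): δ = 8.39°  ✓
  (1,5): δ = 38.07°  ✓
  (1,6): δ = 74.72°  ✓
  (2,3): δ = 121.12°  ·
  (2,4): δ = 55.84°  ✓
  (2,5): δ = 9.37°  ✓
  (2,6): δ = 27.27°  ✓
  (3,4): δ = 114.72°  ·
  (3,5): δ = 68.25°  ✓
  (3,6): δ = 31.61°  ✓
  (4,5): δ = 133.53°  ·
  (4,6): δ = 96.89°  ·
  (5,6): δ = 143.36°  ·
antipodal pairs: 11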